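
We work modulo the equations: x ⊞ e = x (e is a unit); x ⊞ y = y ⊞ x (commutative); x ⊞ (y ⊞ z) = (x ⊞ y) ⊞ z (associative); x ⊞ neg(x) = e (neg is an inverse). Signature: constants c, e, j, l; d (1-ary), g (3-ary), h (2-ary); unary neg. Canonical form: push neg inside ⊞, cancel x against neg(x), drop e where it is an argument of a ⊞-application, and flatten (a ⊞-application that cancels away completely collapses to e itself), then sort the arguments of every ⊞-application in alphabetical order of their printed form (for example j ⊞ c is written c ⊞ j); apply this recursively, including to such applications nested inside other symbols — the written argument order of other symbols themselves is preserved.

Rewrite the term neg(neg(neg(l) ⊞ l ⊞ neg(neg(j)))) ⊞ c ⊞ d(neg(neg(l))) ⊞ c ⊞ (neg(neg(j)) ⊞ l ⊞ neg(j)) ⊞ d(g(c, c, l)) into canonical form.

Answer: c ⊞ c ⊞ d(g(c, c, l)) ⊞ d(l) ⊞ j ⊞ l

Derivation:
Push neg inside:  distribute neg over ⊞ and collapse double neg
Combine occurrences:  l ⊞ j ⊞ c ⊞ c ⊞ d(l) ⊞ d(g(c, c, l))
Sort arguments:  c ⊞ c ⊞ d(g(c, c, l)) ⊞ d(l) ⊞ j ⊞ l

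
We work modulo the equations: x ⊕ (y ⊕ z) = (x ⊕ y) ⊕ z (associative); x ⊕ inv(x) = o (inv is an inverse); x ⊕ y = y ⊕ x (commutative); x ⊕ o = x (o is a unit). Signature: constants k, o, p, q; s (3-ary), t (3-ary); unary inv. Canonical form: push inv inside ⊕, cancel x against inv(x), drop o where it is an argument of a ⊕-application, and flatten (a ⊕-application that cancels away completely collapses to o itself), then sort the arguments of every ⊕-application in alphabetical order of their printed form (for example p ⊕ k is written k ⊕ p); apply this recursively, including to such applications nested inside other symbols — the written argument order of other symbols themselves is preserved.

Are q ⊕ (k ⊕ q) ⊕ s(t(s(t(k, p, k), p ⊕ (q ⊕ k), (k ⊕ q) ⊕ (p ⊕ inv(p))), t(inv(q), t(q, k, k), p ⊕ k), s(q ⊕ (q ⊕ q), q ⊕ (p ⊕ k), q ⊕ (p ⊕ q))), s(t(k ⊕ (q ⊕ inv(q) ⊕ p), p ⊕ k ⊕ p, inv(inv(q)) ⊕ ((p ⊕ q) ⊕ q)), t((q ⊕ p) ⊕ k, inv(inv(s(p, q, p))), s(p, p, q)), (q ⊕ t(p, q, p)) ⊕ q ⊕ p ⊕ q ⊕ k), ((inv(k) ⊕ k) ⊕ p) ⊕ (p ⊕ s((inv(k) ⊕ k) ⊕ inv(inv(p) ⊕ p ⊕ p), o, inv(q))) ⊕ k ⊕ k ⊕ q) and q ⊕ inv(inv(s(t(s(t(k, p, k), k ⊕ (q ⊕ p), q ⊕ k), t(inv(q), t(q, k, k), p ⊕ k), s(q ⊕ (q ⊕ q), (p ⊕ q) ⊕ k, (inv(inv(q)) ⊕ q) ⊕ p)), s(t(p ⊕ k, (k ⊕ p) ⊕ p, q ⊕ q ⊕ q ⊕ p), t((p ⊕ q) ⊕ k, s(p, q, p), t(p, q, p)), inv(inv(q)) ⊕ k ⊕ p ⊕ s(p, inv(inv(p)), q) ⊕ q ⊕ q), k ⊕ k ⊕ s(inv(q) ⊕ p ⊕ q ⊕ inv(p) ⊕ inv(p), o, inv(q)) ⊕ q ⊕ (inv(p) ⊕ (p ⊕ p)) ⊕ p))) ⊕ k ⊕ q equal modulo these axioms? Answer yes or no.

Answer: no — k ⊕ q ⊕ q ⊕ s(t(s(t(k, p, k), k ⊕ p ⊕ q, k ⊕ q), t(inv(q), t(q, k, k), k ⊕ p), s(q ⊕ q ⊕ q, k ⊕ p ⊕ q, p ⊕ q ⊕ q)), s(t(k ⊕ p, k ⊕ p ⊕ p, p ⊕ q ⊕ q ⊕ q), t(k ⊕ p ⊕ q, s(p, q, p), s(p, p, q)), k ⊕ p ⊕ q ⊕ q ⊕ q ⊕ t(p, q, p)), k ⊕ k ⊕ p ⊕ p ⊕ q ⊕ s(inv(p), o, inv(q))) vs k ⊕ q ⊕ q ⊕ s(t(s(t(k, p, k), k ⊕ p ⊕ q, k ⊕ q), t(inv(q), t(q, k, k), k ⊕ p), s(q ⊕ q ⊕ q, k ⊕ p ⊕ q, p ⊕ q ⊕ q)), s(t(k ⊕ p, k ⊕ p ⊕ p, p ⊕ q ⊕ q ⊕ q), t(k ⊕ p ⊕ q, s(p, q, p), t(p, q, p)), k ⊕ p ⊕ q ⊕ q ⊕ q ⊕ s(p, p, q)), k ⊕ k ⊕ p ⊕ p ⊕ q ⊕ s(inv(p), o, inv(q)))

Derivation:
Left:  q ⊕ (k ⊕ q) ⊕ s(t(s(t(k, p, k), p ⊕ (q ⊕ k), (k ⊕ q) ⊕ (p ⊕ inv(p))), t(inv(q), t(q, k, k), p ⊕ k), s(q ⊕ (q ⊕ q), q ⊕ (p ⊕ k), q ⊕ (p ⊕ q))), s(t(k ⊕ (q ⊕ inv(q) ⊕ p), p ⊕ k ⊕ p, inv(inv(q)) ⊕ ((p ⊕ q) ⊕ q)), t((q ⊕ p) ⊕ k, inv(inv(s(p, q, p))), s(p, p, q)), (q ⊕ t(p, q, p)) ⊕ q ⊕ p ⊕ q ⊕ k), ((inv(k) ⊕ k) ⊕ p) ⊕ (p ⊕ s((inv(k) ⊕ k) ⊕ inv(inv(p) ⊕ p ⊕ p), o, inv(q))) ⊕ k ⊕ k ⊕ q)
  Push inv inside:  distribute inv over ⊕ and collapse double inv
  Combine occurrences:  q ⊕ q ⊕ k ⊕ s(t(s(t(k, p, k), k ⊕ p ⊕ q, k ⊕ q), t(inv(q), t(q, k, k), k ⊕ p), s(q ⊕ q ⊕ q, k ⊕ p ⊕ q, p ⊕ q ⊕ q)), s(t(k ⊕ p, k ⊕ p ⊕ p, p ⊕ q ⊕ q ⊕ q), t(k ⊕ p ⊕ q, s(p, q, p), s(p, p, q)), k ⊕ p ⊕ q ⊕ q ⊕ q ⊕ t(p, q, p)), k ⊕ k ⊕ p ⊕ p ⊕ q ⊕ s(inv(p), o, inv(q)))
  Sort:  k ⊕ q ⊕ q ⊕ s(t(s(t(k, p, k), k ⊕ p ⊕ q, k ⊕ q), t(inv(q), t(q, k, k), k ⊕ p), s(q ⊕ q ⊕ q, k ⊕ p ⊕ q, p ⊕ q ⊕ q)), s(t(k ⊕ p, k ⊕ p ⊕ p, p ⊕ q ⊕ q ⊕ q), t(k ⊕ p ⊕ q, s(p, q, p), s(p, p, q)), k ⊕ p ⊕ q ⊕ q ⊕ q ⊕ t(p, q, p)), k ⊕ k ⊕ p ⊕ p ⊕ q ⊕ s(inv(p), o, inv(q)))
Right:  q ⊕ inv(inv(s(t(s(t(k, p, k), k ⊕ (q ⊕ p), q ⊕ k), t(inv(q), t(q, k, k), p ⊕ k), s(q ⊕ (q ⊕ q), (p ⊕ q) ⊕ k, (inv(inv(q)) ⊕ q) ⊕ p)), s(t(p ⊕ k, (k ⊕ p) ⊕ p, q ⊕ q ⊕ q ⊕ p), t((p ⊕ q) ⊕ k, s(p, q, p), t(p, q, p)), inv(inv(q)) ⊕ k ⊕ p ⊕ s(p, inv(inv(p)), q) ⊕ q ⊕ q), k ⊕ k ⊕ s(inv(q) ⊕ p ⊕ q ⊕ inv(p) ⊕ inv(p), o, inv(q)) ⊕ q ⊕ (inv(p) ⊕ (p ⊕ p)) ⊕ p))) ⊕ k ⊕ q
  Push inv inside:  distribute inv over ⊕ and collapse double inv
  Collect:  q ⊕ q ⊕ s(t(s(t(k, p, k), k ⊕ p ⊕ q, k ⊕ q), t(inv(q), t(q, k, k), k ⊕ p), s(q ⊕ q ⊕ q, k ⊕ p ⊕ q, p ⊕ q ⊕ q)), s(t(k ⊕ p, k ⊕ p ⊕ p, p ⊕ q ⊕ q ⊕ q), t(k ⊕ p ⊕ q, s(p, q, p), t(p, q, p)), k ⊕ p ⊕ q ⊕ q ⊕ q ⊕ s(p, p, q)), k ⊕ k ⊕ p ⊕ p ⊕ q ⊕ s(inv(p), o, inv(q))) ⊕ k
  Sort arguments:  k ⊕ q ⊕ q ⊕ s(t(s(t(k, p, k), k ⊕ p ⊕ q, k ⊕ q), t(inv(q), t(q, k, k), k ⊕ p), s(q ⊕ q ⊕ q, k ⊕ p ⊕ q, p ⊕ q ⊕ q)), s(t(k ⊕ p, k ⊕ p ⊕ p, p ⊕ q ⊕ q ⊕ q), t(k ⊕ p ⊕ q, s(p, q, p), t(p, q, p)), k ⊕ p ⊕ q ⊕ q ⊕ q ⊕ s(p, p, q)), k ⊕ k ⊕ p ⊕ p ⊕ q ⊕ s(inv(p), o, inv(q)))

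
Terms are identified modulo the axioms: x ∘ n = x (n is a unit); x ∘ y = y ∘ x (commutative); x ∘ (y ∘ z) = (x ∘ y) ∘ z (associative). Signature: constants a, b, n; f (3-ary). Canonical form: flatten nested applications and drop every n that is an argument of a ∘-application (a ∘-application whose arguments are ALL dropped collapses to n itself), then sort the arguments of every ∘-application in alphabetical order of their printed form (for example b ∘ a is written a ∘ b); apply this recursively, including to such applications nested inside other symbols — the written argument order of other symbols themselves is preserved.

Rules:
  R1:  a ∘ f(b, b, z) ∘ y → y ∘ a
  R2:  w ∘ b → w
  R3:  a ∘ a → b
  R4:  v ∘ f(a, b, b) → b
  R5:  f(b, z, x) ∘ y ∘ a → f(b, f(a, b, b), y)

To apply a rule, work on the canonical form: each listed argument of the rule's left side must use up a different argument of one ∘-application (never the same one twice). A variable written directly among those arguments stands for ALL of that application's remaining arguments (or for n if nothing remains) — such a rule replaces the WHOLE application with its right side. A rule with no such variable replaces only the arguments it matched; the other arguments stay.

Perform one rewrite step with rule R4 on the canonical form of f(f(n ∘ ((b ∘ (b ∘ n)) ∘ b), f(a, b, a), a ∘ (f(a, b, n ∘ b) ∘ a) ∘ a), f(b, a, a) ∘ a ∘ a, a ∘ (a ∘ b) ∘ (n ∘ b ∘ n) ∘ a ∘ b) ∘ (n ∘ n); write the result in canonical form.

Answer: f(f(b ∘ b ∘ b, f(a, b, a), b), a ∘ a ∘ f(b, a, a), a ∘ a ∘ a ∘ b ∘ b ∘ b)

Derivation:
Canonical form:  f(f(b ∘ b ∘ b, f(a, b, a), a ∘ a ∘ a ∘ f(a, b, b)), a ∘ a ∘ f(b, a, a), a ∘ a ∘ a ∘ b ∘ b ∘ b)
Match R4:  consume f(a, b, b);  v := a ∘ a ∘ a
Every leftover argument binds to the variable; the entire application is replaced.
Result:  f(f(b ∘ b ∘ b, f(a, b, a), b), a ∘ a ∘ f(b, a, a), a ∘ a ∘ a ∘ b ∘ b ∘ b)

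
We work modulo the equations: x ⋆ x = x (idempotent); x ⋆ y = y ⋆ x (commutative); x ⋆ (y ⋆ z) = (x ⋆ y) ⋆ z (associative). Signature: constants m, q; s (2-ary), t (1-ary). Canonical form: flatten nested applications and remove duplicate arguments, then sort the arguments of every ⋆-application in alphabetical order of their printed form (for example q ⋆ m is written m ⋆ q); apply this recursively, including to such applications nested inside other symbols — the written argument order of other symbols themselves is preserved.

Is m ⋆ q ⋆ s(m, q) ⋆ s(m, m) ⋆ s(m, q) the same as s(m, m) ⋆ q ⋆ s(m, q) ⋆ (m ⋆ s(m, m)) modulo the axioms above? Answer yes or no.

Answer: yes — both canonical forms are m ⋆ q ⋆ s(m, m) ⋆ s(m, q)

Derivation:
Left:  m ⋆ q ⋆ s(m, q) ⋆ s(m, m) ⋆ s(m, q)
  Drop duplicates:  drop duplicate s(m, q)
  Sort:  m ⋆ q ⋆ s(m, m) ⋆ s(m, q)
Right:  s(m, m) ⋆ q ⋆ s(m, q) ⋆ (m ⋆ s(m, m))
  Un-nest:  s(m, m) ⋆ q ⋆ s(m, q) ⋆ m ⋆ s(m, m)
  Deduplicate:  drop duplicate s(m, m)
  Order the arguments:  m ⋆ q ⋆ s(m, m) ⋆ s(m, q)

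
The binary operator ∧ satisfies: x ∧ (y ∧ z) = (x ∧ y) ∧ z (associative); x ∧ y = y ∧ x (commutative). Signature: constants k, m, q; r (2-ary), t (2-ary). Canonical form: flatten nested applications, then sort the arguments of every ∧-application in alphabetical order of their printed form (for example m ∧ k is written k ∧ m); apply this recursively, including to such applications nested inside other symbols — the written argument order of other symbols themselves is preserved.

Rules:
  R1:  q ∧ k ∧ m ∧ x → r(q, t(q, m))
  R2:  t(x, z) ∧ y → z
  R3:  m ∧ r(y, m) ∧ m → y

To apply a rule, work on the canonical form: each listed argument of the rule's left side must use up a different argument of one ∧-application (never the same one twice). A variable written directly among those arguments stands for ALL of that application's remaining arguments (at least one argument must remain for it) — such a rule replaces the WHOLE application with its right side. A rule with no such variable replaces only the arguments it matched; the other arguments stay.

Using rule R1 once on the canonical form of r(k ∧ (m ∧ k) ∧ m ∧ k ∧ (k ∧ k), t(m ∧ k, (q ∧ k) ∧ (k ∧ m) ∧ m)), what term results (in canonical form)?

Canonical form:  r(k ∧ k ∧ k ∧ k ∧ k ∧ m ∧ m, t(k ∧ m, k ∧ k ∧ m ∧ m ∧ q))
R1 matches:  uses k, m, q;  x := k ∧ m
The extension variable absorbs all remaining arguments, so the whole application is rewritten.
New term:  r(k ∧ k ∧ k ∧ k ∧ k ∧ m ∧ m, t(k ∧ m, r(q, t(q, m))))

Answer: r(k ∧ k ∧ k ∧ k ∧ k ∧ m ∧ m, t(k ∧ m, r(q, t(q, m))))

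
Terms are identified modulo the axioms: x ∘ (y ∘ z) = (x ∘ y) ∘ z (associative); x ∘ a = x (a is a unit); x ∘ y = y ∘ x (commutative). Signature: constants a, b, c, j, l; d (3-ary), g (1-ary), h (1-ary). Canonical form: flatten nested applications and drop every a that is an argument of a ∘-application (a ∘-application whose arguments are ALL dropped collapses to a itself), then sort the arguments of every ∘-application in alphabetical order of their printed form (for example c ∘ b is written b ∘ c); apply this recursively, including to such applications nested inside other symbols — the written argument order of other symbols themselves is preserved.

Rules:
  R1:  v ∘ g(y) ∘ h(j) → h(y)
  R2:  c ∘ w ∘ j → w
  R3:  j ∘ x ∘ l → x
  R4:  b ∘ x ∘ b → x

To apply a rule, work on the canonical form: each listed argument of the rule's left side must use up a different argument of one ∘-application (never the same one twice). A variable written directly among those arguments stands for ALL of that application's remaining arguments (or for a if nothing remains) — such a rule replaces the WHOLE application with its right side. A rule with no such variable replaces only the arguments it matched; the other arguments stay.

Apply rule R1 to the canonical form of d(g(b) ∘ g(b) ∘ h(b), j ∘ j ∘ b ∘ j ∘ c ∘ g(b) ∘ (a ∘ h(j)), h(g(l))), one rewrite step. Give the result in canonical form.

Canonical form:  d(g(b) ∘ g(b) ∘ h(b), b ∘ c ∘ g(b) ∘ h(j) ∘ j ∘ j ∘ j, h(g(l)))
Match R1:  consume g(b), h(j);  v := b ∘ c ∘ j ∘ j ∘ j, y := b
The extension variable absorbs all remaining arguments, so the whole application is rewritten.
Result:  d(g(b) ∘ g(b) ∘ h(b), h(b), h(g(l)))

Answer: d(g(b) ∘ g(b) ∘ h(b), h(b), h(g(l)))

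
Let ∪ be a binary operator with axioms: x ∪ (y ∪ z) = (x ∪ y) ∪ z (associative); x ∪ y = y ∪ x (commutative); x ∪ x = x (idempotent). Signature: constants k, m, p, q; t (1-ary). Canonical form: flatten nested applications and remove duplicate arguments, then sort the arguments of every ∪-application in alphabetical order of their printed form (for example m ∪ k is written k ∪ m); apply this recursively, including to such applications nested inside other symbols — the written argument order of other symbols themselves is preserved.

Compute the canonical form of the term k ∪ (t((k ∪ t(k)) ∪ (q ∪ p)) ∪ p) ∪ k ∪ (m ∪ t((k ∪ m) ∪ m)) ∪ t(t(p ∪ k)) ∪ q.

Answer: k ∪ m ∪ p ∪ q ∪ t(k ∪ m) ∪ t(k ∪ p ∪ q ∪ t(k)) ∪ t(t(k ∪ p))

Derivation:
Flatten:  k ∪ t((k ∪ t(k)) ∪ (q ∪ p)) ∪ p ∪ k ∪ m ∪ t((k ∪ m) ∪ m) ∪ t(t(p ∪ k)) ∪ q
Inside:  t((k ∪ t(k)) ∪ (q ∪ p))  →  t(k ∪ p ∪ q ∪ t(k))
Canonicalize subterm:  t((k ∪ m) ∪ m)  →  t(k ∪ m)
Simplify inside:  t(t(p ∪ k))  →  t(t(k ∪ p))
Idempotence:  drop duplicate k
Sort:  k ∪ m ∪ p ∪ q ∪ t(k ∪ m) ∪ t(k ∪ p ∪ q ∪ t(k)) ∪ t(t(k ∪ p))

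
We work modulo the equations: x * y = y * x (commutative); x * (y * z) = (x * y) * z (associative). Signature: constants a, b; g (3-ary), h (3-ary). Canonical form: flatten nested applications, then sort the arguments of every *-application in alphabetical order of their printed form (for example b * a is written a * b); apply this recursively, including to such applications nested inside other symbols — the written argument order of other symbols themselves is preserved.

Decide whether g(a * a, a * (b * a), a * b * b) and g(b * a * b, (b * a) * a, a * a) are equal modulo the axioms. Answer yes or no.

Answer: no — g(a * a, a * a * b, a * b * b) vs g(a * b * b, a * a * b, a * a)

Derivation:
Left:  g(a * a, a * (b * a), a * b * b)
  Work inside:  a * (b * a)
  Merge nested applications:  a * b * a
  Sort:  a * a * b
  Rebuild:  g(a * a, a * a * b, a * b * b)
Right:  g(b * a * b, (b * a) * a, a * a)
  Work inside:  (b * a) * a
  Un-nest:  b * a * a
  Sort:  a * a * b
  Rebuild:  g(a * b * b, a * a * b, a * a)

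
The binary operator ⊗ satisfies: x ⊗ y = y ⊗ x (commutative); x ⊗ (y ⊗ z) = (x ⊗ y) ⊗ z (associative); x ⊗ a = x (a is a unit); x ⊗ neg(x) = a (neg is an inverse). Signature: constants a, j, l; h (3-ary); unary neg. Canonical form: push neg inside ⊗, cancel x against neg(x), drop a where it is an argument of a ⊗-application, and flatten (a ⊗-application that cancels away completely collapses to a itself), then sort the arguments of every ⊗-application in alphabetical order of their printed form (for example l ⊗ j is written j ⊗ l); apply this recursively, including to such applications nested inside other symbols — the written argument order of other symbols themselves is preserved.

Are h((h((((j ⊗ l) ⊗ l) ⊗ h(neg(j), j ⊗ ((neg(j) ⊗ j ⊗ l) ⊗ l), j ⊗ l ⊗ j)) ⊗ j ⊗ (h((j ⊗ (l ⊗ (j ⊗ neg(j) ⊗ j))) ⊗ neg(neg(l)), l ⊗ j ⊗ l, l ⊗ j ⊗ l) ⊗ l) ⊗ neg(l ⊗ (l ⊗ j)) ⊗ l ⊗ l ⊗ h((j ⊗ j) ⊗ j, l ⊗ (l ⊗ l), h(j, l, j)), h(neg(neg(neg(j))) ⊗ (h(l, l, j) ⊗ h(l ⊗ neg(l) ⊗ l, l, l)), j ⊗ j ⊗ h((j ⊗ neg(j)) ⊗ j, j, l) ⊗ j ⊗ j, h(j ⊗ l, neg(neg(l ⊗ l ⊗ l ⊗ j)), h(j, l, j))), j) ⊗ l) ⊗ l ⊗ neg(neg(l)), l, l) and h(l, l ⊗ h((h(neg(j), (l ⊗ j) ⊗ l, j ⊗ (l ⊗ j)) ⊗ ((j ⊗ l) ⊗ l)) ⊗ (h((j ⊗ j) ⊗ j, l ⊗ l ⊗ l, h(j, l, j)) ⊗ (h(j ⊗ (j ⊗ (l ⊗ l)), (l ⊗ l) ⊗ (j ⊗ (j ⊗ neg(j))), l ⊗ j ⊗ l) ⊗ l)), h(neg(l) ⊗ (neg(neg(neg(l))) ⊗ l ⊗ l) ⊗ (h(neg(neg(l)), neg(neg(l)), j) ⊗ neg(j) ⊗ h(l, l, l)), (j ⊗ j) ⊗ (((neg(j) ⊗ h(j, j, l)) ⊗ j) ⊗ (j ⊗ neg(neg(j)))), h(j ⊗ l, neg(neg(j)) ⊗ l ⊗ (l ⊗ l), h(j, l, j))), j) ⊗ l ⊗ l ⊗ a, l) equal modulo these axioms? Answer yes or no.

Left:  h((h((((j ⊗ l) ⊗ l) ⊗ h(neg(j), j ⊗ ((neg(j) ⊗ j ⊗ l) ⊗ l), j ⊗ l ⊗ j)) ⊗ j ⊗ (h((j ⊗ (l ⊗ (j ⊗ neg(j) ⊗ j))) ⊗ neg(neg(l)), l ⊗ j ⊗ l, l ⊗ j ⊗ l) ⊗ l) ⊗ neg(l ⊗ (l ⊗ j)) ⊗ l ⊗ l ⊗ h((j ⊗ j) ⊗ j, l ⊗ (l ⊗ l), h(j, l, j)), h(neg(neg(neg(j))) ⊗ (h(l, l, j) ⊗ h(l ⊗ neg(l) ⊗ l, l, l)), j ⊗ j ⊗ h((j ⊗ neg(j)) ⊗ j, j, l) ⊗ j ⊗ j, h(j ⊗ l, neg(neg(l ⊗ l ⊗ l ⊗ j)), h(j, l, j))), j) ⊗ l) ⊗ l ⊗ neg(neg(l)), l, l)
  Descend into:  (h((((j ⊗ l) ⊗ l) ⊗ h(neg(j), j ⊗ ((neg(j) ⊗ j ⊗ l) ⊗ l), j ⊗ l ⊗ j)) ⊗ j ⊗ (h((j ⊗ (l ⊗ (j ⊗ neg(j) ⊗ j))) ⊗ neg(neg(l)), l ⊗ j ⊗ l, l ⊗ j ⊗ l) ⊗ l) ⊗ neg(l ⊗ (l ⊗ j)) ⊗ l ⊗ l ⊗ h((j ⊗ j) ⊗ j, l ⊗ (l ⊗ l), h(j, l, j)), h(neg(neg(neg(j))) ⊗ (h(l, l, j) ⊗ h(l ⊗ neg(l) ⊗ l, l, l)), j ⊗ j ⊗ h((j ⊗ neg(j)) ⊗ j, j, l) ⊗ j ⊗ j, h(j ⊗ l, neg(neg(l ⊗ l ⊗ l ⊗ j)), h(j, l, j))), j) ⊗ l) ⊗ l ⊗ neg(neg(l))
  Push neg inside:  distribute neg over ⊗ and collapse double neg
  Combine occurrences:  h(h(j ⊗ j ⊗ j, l ⊗ l ⊗ l, h(j, l, j)) ⊗ h(j ⊗ j ⊗ l ⊗ l, j ⊗ l ⊗ l, j ⊗ l ⊗ l) ⊗ h(neg(j), j ⊗ l ⊗ l, j ⊗ j ⊗ l) ⊗ j ⊗ l ⊗ l ⊗ l, h(h(l, l, j) ⊗ h(l, l, l) ⊗ neg(j), h(j, j, l) ⊗ j ⊗ j ⊗ j ⊗ j, h(j ⊗ l, j ⊗ l ⊗ l ⊗ l, h(j, l, j))), j) ⊗ l ⊗ l ⊗ l
  Rebuild:  h(h(h(j ⊗ j ⊗ j, l ⊗ l ⊗ l, h(j, l, j)) ⊗ h(j ⊗ j ⊗ l ⊗ l, j ⊗ l ⊗ l, j ⊗ l ⊗ l) ⊗ h(neg(j), j ⊗ l ⊗ l, j ⊗ j ⊗ l) ⊗ j ⊗ l ⊗ l ⊗ l, h(h(l, l, j) ⊗ h(l, l, l) ⊗ neg(j), h(j, j, l) ⊗ j ⊗ j ⊗ j ⊗ j, h(j ⊗ l, j ⊗ l ⊗ l ⊗ l, h(j, l, j))), j) ⊗ l ⊗ l ⊗ l, l, l)
Right:  h(l, l ⊗ h((h(neg(j), (l ⊗ j) ⊗ l, j ⊗ (l ⊗ j)) ⊗ ((j ⊗ l) ⊗ l)) ⊗ (h((j ⊗ j) ⊗ j, l ⊗ l ⊗ l, h(j, l, j)) ⊗ (h(j ⊗ (j ⊗ (l ⊗ l)), (l ⊗ l) ⊗ (j ⊗ (j ⊗ neg(j))), l ⊗ j ⊗ l) ⊗ l)), h(neg(l) ⊗ (neg(neg(neg(l))) ⊗ l ⊗ l) ⊗ (h(neg(neg(l)), neg(neg(l)), j) ⊗ neg(j) ⊗ h(l, l, l)), (j ⊗ j) ⊗ (((neg(j) ⊗ h(j, j, l)) ⊗ j) ⊗ (j ⊗ neg(neg(j)))), h(j ⊗ l, neg(neg(j)) ⊗ l ⊗ (l ⊗ l), h(j, l, j))), j) ⊗ l ⊗ l ⊗ a, l)
  Focus inside:  l ⊗ h((h(neg(j), (l ⊗ j) ⊗ l, j ⊗ (l ⊗ j)) ⊗ ((j ⊗ l) ⊗ l)) ⊗ (h((j ⊗ j) ⊗ j, l ⊗ l ⊗ l, h(j, l, j)) ⊗ (h(j ⊗ (j ⊗ (l ⊗ l)), (l ⊗ l) ⊗ (j ⊗ (j ⊗ neg(j))), l ⊗ j ⊗ l) ⊗ l)), h(neg(l) ⊗ (neg(neg(neg(l))) ⊗ l ⊗ l) ⊗ (h(neg(neg(l)), neg(neg(l)), j) ⊗ neg(j) ⊗ h(l, l, l)), (j ⊗ j) ⊗ (((neg(j) ⊗ h(j, j, l)) ⊗ j) ⊗ (j ⊗ neg(neg(j)))), h(j ⊗ l, neg(neg(j)) ⊗ l ⊗ (l ⊗ l), h(j, l, j))), j) ⊗ l ⊗ l ⊗ a
  Push neg inside:  distribute neg over ⊗ and collapse double neg
  Combine occurrences:  l ⊗ l ⊗ l ⊗ h(h(j ⊗ j ⊗ j, l ⊗ l ⊗ l, h(j, l, j)) ⊗ h(j ⊗ j ⊗ l ⊗ l, j ⊗ l ⊗ l, j ⊗ l ⊗ l) ⊗ h(neg(j), j ⊗ l ⊗ l, j ⊗ j ⊗ l) ⊗ j ⊗ l ⊗ l ⊗ l, h(h(l, l, j) ⊗ h(l, l, l) ⊗ neg(j), h(j, j, l) ⊗ j ⊗ j ⊗ j ⊗ j, h(j ⊗ l, j ⊗ l ⊗ l ⊗ l, h(j, l, j))), j)
  Order the arguments:  h(h(j ⊗ j ⊗ j, l ⊗ l ⊗ l, h(j, l, j)) ⊗ h(j ⊗ j ⊗ l ⊗ l, j ⊗ l ⊗ l, j ⊗ l ⊗ l) ⊗ h(neg(j), j ⊗ l ⊗ l, j ⊗ j ⊗ l) ⊗ j ⊗ l ⊗ l ⊗ l, h(h(l, l, j) ⊗ h(l, l, l) ⊗ neg(j), h(j, j, l) ⊗ j ⊗ j ⊗ j ⊗ j, h(j ⊗ l, j ⊗ l ⊗ l ⊗ l, h(j, l, j))), j) ⊗ l ⊗ l ⊗ l
  Reassemble:  h(l, h(h(j ⊗ j ⊗ j, l ⊗ l ⊗ l, h(j, l, j)) ⊗ h(j ⊗ j ⊗ l ⊗ l, j ⊗ l ⊗ l, j ⊗ l ⊗ l) ⊗ h(neg(j), j ⊗ l ⊗ l, j ⊗ j ⊗ l) ⊗ j ⊗ l ⊗ l ⊗ l, h(h(l, l, j) ⊗ h(l, l, l) ⊗ neg(j), h(j, j, l) ⊗ j ⊗ j ⊗ j ⊗ j, h(j ⊗ l, j ⊗ l ⊗ l ⊗ l, h(j, l, j))), j) ⊗ l ⊗ l ⊗ l, l)

Answer: no — h(h(h(j ⊗ j ⊗ j, l ⊗ l ⊗ l, h(j, l, j)) ⊗ h(j ⊗ j ⊗ l ⊗ l, j ⊗ l ⊗ l, j ⊗ l ⊗ l) ⊗ h(neg(j), j ⊗ l ⊗ l, j ⊗ j ⊗ l) ⊗ j ⊗ l ⊗ l ⊗ l, h(h(l, l, j) ⊗ h(l, l, l) ⊗ neg(j), h(j, j, l) ⊗ j ⊗ j ⊗ j ⊗ j, h(j ⊗ l, j ⊗ l ⊗ l ⊗ l, h(j, l, j))), j) ⊗ l ⊗ l ⊗ l, l, l) vs h(l, h(h(j ⊗ j ⊗ j, l ⊗ l ⊗ l, h(j, l, j)) ⊗ h(j ⊗ j ⊗ l ⊗ l, j ⊗ l ⊗ l, j ⊗ l ⊗ l) ⊗ h(neg(j), j ⊗ l ⊗ l, j ⊗ j ⊗ l) ⊗ j ⊗ l ⊗ l ⊗ l, h(h(l, l, j) ⊗ h(l, l, l) ⊗ neg(j), h(j, j, l) ⊗ j ⊗ j ⊗ j ⊗ j, h(j ⊗ l, j ⊗ l ⊗ l ⊗ l, h(j, l, j))), j) ⊗ l ⊗ l ⊗ l, l)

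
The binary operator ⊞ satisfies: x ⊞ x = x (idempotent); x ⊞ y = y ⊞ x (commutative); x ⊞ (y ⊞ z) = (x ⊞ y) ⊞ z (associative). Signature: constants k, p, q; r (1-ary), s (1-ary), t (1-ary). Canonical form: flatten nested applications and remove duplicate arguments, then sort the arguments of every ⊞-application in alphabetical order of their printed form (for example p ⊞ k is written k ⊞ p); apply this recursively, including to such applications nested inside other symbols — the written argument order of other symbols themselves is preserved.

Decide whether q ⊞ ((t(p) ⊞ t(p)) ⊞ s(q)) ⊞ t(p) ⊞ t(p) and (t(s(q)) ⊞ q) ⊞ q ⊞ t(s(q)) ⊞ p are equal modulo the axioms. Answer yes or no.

Answer: no — q ⊞ s(q) ⊞ t(p) vs p ⊞ q ⊞ t(s(q))

Derivation:
Left:  q ⊞ ((t(p) ⊞ t(p)) ⊞ s(q)) ⊞ t(p) ⊞ t(p)
  Flatten:  q ⊞ t(p) ⊞ t(p) ⊞ s(q) ⊞ t(p) ⊞ t(p)
  Drop duplicates:  drop duplicate t(p), t(p), t(p)
  Sort:  q ⊞ s(q) ⊞ t(p)
Right:  (t(s(q)) ⊞ q) ⊞ q ⊞ t(s(q)) ⊞ p
  Flatten:  t(s(q)) ⊞ q ⊞ q ⊞ t(s(q)) ⊞ p
  Deduplicate:  drop duplicate q, t(s(q))
  Sort:  p ⊞ q ⊞ t(s(q))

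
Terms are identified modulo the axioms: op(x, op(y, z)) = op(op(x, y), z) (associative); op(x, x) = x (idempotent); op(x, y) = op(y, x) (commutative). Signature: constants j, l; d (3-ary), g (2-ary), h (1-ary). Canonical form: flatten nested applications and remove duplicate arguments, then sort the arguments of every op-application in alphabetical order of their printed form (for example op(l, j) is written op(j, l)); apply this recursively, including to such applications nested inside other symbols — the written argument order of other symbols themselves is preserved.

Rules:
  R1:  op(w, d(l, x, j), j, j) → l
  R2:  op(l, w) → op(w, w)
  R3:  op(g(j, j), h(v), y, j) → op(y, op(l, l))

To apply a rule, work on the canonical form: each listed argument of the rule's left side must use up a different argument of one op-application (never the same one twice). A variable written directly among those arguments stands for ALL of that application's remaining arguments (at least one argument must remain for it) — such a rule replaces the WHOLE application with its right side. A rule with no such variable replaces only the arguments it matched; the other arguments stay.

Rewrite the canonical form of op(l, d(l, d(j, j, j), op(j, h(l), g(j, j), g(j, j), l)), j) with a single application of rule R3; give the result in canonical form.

Canonical form:  op(d(l, d(j, j, j), op(g(j, j), h(l), j, l)), j, l)
Apply R3:  consuming g(j, j), h(l), j;  v := l, y := l
The variable takes the whole remainder — replace the entire application.
New term:  op(d(l, d(j, j, j), l), j, l)

Answer: op(d(l, d(j, j, j), l), j, l)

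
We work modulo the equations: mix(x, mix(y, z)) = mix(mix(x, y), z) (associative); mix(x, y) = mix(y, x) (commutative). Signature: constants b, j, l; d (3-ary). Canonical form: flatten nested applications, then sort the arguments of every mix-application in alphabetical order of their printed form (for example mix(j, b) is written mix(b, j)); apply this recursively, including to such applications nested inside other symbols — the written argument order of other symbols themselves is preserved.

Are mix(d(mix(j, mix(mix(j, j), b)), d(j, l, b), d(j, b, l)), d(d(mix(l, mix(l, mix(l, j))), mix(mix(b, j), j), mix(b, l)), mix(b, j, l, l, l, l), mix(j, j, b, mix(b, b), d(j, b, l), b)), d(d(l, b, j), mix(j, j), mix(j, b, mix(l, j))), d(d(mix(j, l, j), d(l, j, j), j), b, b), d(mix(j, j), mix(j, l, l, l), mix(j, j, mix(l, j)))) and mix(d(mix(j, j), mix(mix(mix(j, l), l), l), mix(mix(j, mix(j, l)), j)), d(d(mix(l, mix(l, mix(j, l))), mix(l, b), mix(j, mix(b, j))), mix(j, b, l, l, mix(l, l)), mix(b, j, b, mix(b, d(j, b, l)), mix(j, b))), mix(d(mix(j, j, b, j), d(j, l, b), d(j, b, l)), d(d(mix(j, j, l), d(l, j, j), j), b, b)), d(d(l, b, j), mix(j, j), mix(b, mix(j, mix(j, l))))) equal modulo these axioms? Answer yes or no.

Left:  mix(d(mix(j, mix(mix(j, j), b)), d(j, l, b), d(j, b, l)), d(d(mix(l, mix(l, mix(l, j))), mix(mix(b, j), j), mix(b, l)), mix(b, j, l, l, l, l), mix(j, j, b, mix(b, b), d(j, b, l), b)), d(d(l, b, j), mix(j, j), mix(j, b, mix(l, j))), d(d(mix(j, l, j), d(l, j, j), j), b, b), d(mix(j, j), mix(j, l, l, l), mix(j, j, mix(l, j))))
  Simplify inside:  d(mix(j, mix(mix(j, j), b)), d(j, l, b), d(j, b, l))  →  d(mix(b, j, j, j), d(j, l, b), d(j, b, l))
  Canonicalize subterm:  d(d(mix(l, mix(l, mix(l, j))), mix(mix(b, j), j), mix(b, l)), mix(b, j, l, l, l, l), mix(j, j, b, mix(b, b), d(j, b, l), b))  →  d(d(mix(j, l, l, l), mix(b, j, j), mix(b, l)), mix(b, j, l, l, l, l), mix(b, b, b, b, d(j, b, l), j, j))
  Simplify inside:  d(d(l, b, j), mix(j, j), mix(j, b, mix(l, j)))  →  d(d(l, b, j), mix(j, j), mix(b, j, j, l))
  Order the arguments:  mix(d(d(l, b, j), mix(j, j), mix(b, j, j, l)), d(d(mix(j, j, l), d(l, j, j), j), b, b), d(d(mix(j, l, l, l), mix(b, j, j), mix(b, l)), mix(b, j, l, l, l, l), mix(b, b, b, b, d(j, b, l), j, j)), d(mix(b, j, j, j), d(j, l, b), d(j, b, l)), d(mix(j, j), mix(j, l, l, l), mix(j, j, j, l)))
Right:  mix(d(mix(j, j), mix(mix(mix(j, l), l), l), mix(mix(j, mix(j, l)), j)), d(d(mix(l, mix(l, mix(j, l))), mix(l, b), mix(j, mix(b, j))), mix(j, b, l, l, mix(l, l)), mix(b, j, b, mix(b, d(j, b, l)), mix(j, b))), mix(d(mix(j, j, b, j), d(j, l, b), d(j, b, l)), d(d(mix(j, j, l), d(l, j, j), j), b, b)), d(d(l, b, j), mix(j, j), mix(b, mix(j, mix(j, l)))))
  Un-nest:  mix(d(mix(j, j), mix(mix(mix(j, l), l), l), mix(mix(j, mix(j, l)), j)), d(d(mix(l, mix(l, mix(j, l))), mix(l, b), mix(j, mix(b, j))), mix(j, b, l, l, mix(l, l)), mix(b, j, b, mix(b, d(j, b, l)), mix(j, b))), d(mix(j, j, b, j), d(j, l, b), d(j, b, l)), d(d(mix(j, j, l), d(l, j, j), j), b, b), d(d(l, b, j), mix(j, j), mix(b, mix(j, mix(j, l)))))
  Inside:  d(mix(j, j), mix(mix(mix(j, l), l), l), mix(mix(j, mix(j, l)), j))  →  d(mix(j, j), mix(j, l, l, l), mix(j, j, j, l))
  Canonicalize subterm:  d(d(mix(l, mix(l, mix(j, l))), mix(l, b), mix(j, mix(b, j))), mix(j, b, l, l, mix(l, l)), mix(b, j, b, mix(b, d(j, b, l)), mix(j, b)))  →  d(d(mix(j, l, l, l), mix(b, l), mix(b, j, j)), mix(b, j, l, l, l, l), mix(b, b, b, b, d(j, b, l), j, j))
  Simplify inside:  d(mix(j, j, b, j), d(j, l, b), d(j, b, l))  →  d(mix(b, j, j, j), d(j, l, b), d(j, b, l))
  Order the arguments:  mix(d(d(l, b, j), mix(j, j), mix(b, j, j, l)), d(d(mix(j, j, l), d(l, j, j), j), b, b), d(d(mix(j, l, l, l), mix(b, l), mix(b, j, j)), mix(b, j, l, l, l, l), mix(b, b, b, b, d(j, b, l), j, j)), d(mix(b, j, j, j), d(j, l, b), d(j, b, l)), d(mix(j, j), mix(j, l, l, l), mix(j, j, j, l)))

Answer: no — mix(d(d(l, b, j), mix(j, j), mix(b, j, j, l)), d(d(mix(j, j, l), d(l, j, j), j), b, b), d(d(mix(j, l, l, l), mix(b, j, j), mix(b, l)), mix(b, j, l, l, l, l), mix(b, b, b, b, d(j, b, l), j, j)), d(mix(b, j, j, j), d(j, l, b), d(j, b, l)), d(mix(j, j), mix(j, l, l, l), mix(j, j, j, l))) vs mix(d(d(l, b, j), mix(j, j), mix(b, j, j, l)), d(d(mix(j, j, l), d(l, j, j), j), b, b), d(d(mix(j, l, l, l), mix(b, l), mix(b, j, j)), mix(b, j, l, l, l, l), mix(b, b, b, b, d(j, b, l), j, j)), d(mix(b, j, j, j), d(j, l, b), d(j, b, l)), d(mix(j, j), mix(j, l, l, l), mix(j, j, j, l)))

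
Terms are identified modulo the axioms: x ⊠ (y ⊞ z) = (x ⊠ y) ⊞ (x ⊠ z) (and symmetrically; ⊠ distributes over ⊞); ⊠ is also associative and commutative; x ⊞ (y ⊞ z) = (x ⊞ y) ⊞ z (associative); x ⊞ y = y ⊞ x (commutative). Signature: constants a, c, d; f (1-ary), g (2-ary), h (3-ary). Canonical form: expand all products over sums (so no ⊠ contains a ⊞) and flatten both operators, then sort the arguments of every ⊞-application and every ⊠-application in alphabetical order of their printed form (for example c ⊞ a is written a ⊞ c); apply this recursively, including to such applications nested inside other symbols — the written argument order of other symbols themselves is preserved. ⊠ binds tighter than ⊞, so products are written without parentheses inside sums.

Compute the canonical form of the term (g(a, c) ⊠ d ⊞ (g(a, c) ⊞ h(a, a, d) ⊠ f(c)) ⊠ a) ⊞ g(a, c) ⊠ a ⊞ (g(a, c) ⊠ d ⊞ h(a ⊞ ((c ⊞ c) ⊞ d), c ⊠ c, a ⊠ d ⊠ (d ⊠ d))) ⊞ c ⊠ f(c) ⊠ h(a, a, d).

Answer: a ⊠ f(c) ⊠ h(a, a, d) ⊞ a ⊠ g(a, c) ⊞ a ⊠ g(a, c) ⊞ c ⊠ f(c) ⊠ h(a, a, d) ⊞ d ⊠ g(a, c) ⊞ d ⊠ g(a, c) ⊞ h(a ⊞ c ⊞ c ⊞ d, c ⊠ c, a ⊠ d ⊠ d ⊠ d)

Derivation:
Distribute:  d ⊠ g(a, c) ⊞ a ⊠ g(a, c) ⊞ a ⊠ f(c) ⊠ h(a, a, d) ⊞ a ⊠ g(a, c) ⊞ d ⊠ g(a, c) ⊞ h(a ⊞ c ⊞ c ⊞ d, c ⊠ c, a ⊠ d ⊠ d ⊠ d) ⊞ c ⊠ f(c) ⊠ h(a, a, d)
Order the arguments:  a ⊠ f(c) ⊠ h(a, a, d) ⊞ a ⊠ g(a, c) ⊞ a ⊠ g(a, c) ⊞ c ⊠ f(c) ⊠ h(a, a, d) ⊞ d ⊠ g(a, c) ⊞ d ⊠ g(a, c) ⊞ h(a ⊞ c ⊞ c ⊞ d, c ⊠ c, a ⊠ d ⊠ d ⊠ d)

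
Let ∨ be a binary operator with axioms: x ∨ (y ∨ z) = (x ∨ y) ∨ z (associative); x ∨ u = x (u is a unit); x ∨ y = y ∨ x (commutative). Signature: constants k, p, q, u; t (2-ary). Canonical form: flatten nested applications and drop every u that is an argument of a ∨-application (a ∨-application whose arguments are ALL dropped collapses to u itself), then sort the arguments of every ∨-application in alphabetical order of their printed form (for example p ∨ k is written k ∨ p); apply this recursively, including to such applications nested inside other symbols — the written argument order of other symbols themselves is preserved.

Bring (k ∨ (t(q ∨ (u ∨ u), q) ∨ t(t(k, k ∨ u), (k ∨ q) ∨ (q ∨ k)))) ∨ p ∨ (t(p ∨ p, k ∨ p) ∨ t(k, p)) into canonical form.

Flatten:  k ∨ t(q ∨ (u ∨ u), q) ∨ t(t(k, k ∨ u), (k ∨ q) ∨ (q ∨ k)) ∨ p ∨ t(p ∨ p, k ∨ p) ∨ t(k, p)
Simplify inside:  t(q ∨ (u ∨ u), q)  →  t(q, q)
Inside:  t(t(k, k ∨ u), (k ∨ q) ∨ (q ∨ k))  →  t(t(k, k), k ∨ k ∨ q ∨ q)
Order the arguments:  k ∨ p ∨ t(k, p) ∨ t(p ∨ p, k ∨ p) ∨ t(q, q) ∨ t(t(k, k), k ∨ k ∨ q ∨ q)

Answer: k ∨ p ∨ t(k, p) ∨ t(p ∨ p, k ∨ p) ∨ t(q, q) ∨ t(t(k, k), k ∨ k ∨ q ∨ q)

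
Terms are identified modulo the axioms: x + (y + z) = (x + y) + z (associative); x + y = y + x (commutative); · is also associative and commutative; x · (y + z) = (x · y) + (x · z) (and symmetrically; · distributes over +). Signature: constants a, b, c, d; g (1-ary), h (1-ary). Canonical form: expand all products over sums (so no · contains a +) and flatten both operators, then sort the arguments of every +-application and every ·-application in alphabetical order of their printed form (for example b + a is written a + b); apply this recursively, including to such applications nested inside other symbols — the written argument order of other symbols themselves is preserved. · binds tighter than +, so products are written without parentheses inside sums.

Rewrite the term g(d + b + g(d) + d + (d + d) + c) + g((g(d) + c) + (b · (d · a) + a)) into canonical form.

Flatten:  g(b + c + d + d + d + d + g(d)) + g(a + a · b · d + c + g(d))
Sort arguments:  g(a + a · b · d + c + g(d)) + g(b + c + d + d + d + d + g(d))

Answer: g(a + a · b · d + c + g(d)) + g(b + c + d + d + d + d + g(d))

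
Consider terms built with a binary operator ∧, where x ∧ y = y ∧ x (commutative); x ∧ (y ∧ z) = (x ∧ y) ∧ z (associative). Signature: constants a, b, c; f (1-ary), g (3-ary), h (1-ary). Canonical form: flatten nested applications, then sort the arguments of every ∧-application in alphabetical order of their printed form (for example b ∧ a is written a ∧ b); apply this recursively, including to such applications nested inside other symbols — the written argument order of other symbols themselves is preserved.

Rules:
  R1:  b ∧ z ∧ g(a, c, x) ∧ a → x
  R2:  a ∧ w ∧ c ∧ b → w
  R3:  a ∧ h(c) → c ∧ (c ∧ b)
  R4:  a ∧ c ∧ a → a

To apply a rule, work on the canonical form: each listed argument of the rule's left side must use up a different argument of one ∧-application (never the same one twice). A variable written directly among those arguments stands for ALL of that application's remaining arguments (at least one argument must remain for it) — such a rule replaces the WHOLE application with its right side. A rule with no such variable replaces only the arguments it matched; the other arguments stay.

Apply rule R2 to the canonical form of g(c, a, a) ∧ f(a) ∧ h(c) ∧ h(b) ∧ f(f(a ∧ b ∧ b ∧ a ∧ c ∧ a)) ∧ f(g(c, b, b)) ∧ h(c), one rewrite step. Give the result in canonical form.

Canonical form:  f(a) ∧ f(f(a ∧ a ∧ a ∧ b ∧ b ∧ c)) ∧ f(g(c, b, b)) ∧ g(c, a, a) ∧ h(b) ∧ h(c) ∧ h(c)
Match R2:  consume a, b, c;  w := a ∧ a ∧ b
The extension variable absorbs all remaining arguments, so the whole application is rewritten.
Result:  f(a) ∧ f(f(a ∧ a ∧ b)) ∧ f(g(c, b, b)) ∧ g(c, a, a) ∧ h(b) ∧ h(c) ∧ h(c)

Answer: f(a) ∧ f(f(a ∧ a ∧ b)) ∧ f(g(c, b, b)) ∧ g(c, a, a) ∧ h(b) ∧ h(c) ∧ h(c)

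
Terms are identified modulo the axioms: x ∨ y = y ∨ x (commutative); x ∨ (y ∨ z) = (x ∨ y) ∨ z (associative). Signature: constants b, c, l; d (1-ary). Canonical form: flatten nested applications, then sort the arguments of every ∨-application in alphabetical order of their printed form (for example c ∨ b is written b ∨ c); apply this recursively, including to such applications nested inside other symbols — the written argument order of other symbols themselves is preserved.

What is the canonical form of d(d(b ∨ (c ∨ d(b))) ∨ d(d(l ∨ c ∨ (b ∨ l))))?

Answer: d(d(b ∨ c ∨ d(b)) ∨ d(d(b ∨ c ∨ l ∨ l)))

Derivation:
Descend into:  d(b ∨ (c ∨ d(b))) ∨ d(d(l ∨ c ∨ (b ∨ l)))
Simplify inside:  d(b ∨ (c ∨ d(b)))  →  d(b ∨ c ∨ d(b))
Inside:  d(d(l ∨ c ∨ (b ∨ l)))  →  d(d(b ∨ c ∨ l ∨ l))
Sort arguments:  d(b ∨ c ∨ d(b)) ∨ d(d(b ∨ c ∨ l ∨ l))
Rebuild:  d(d(b ∨ c ∨ d(b)) ∨ d(d(b ∨ c ∨ l ∨ l)))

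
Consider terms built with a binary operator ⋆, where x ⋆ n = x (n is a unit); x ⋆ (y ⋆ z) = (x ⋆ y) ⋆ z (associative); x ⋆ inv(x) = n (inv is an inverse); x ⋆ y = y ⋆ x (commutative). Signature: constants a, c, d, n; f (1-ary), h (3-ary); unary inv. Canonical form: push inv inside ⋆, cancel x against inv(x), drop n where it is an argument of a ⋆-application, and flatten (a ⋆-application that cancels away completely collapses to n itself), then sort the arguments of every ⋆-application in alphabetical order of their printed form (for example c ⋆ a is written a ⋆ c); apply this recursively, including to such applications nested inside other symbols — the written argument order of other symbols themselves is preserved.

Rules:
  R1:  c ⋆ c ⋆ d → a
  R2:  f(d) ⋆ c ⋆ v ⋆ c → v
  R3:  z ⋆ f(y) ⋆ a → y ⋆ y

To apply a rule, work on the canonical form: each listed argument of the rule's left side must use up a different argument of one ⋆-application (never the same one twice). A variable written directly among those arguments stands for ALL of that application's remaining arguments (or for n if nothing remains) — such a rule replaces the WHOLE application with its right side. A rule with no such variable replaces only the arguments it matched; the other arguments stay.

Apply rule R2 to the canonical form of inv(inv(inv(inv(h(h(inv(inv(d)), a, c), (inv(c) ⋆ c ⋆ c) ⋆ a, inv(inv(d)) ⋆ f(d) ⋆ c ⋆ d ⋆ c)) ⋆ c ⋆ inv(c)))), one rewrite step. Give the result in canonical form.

Canonical form:  h(h(d, a, c), a ⋆ c, c ⋆ c ⋆ d ⋆ d ⋆ f(d))
Match R2:  consume c, c, f(d);  v := d ⋆ d
The variable takes the whole remainder — replace the entire application.
Result:  h(h(d, a, c), a ⋆ c, d ⋆ d)

Answer: h(h(d, a, c), a ⋆ c, d ⋆ d)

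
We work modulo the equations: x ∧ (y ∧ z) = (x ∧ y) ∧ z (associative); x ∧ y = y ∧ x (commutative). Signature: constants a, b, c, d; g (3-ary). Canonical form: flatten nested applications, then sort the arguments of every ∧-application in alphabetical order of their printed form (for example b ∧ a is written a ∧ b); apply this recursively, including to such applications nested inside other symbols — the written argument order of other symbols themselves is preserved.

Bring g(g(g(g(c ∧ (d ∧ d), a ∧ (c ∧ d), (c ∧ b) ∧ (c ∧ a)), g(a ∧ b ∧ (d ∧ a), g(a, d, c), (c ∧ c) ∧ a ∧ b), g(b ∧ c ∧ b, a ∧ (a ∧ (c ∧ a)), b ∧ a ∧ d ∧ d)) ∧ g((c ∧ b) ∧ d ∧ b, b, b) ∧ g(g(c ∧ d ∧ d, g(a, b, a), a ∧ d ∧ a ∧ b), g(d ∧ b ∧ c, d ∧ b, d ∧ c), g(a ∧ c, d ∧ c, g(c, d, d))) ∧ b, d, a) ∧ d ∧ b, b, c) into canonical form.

Answer: g(b ∧ d ∧ g(b ∧ g(b ∧ b ∧ c ∧ d, b, b) ∧ g(g(c ∧ d ∧ d, a ∧ c ∧ d, a ∧ b ∧ c ∧ c), g(a ∧ a ∧ b ∧ d, g(a, d, c), a ∧ b ∧ c ∧ c), g(b ∧ b ∧ c, a ∧ a ∧ a ∧ c, a ∧ b ∧ d ∧ d)) ∧ g(g(c ∧ d ∧ d, g(a, b, a), a ∧ a ∧ b ∧ d), g(b ∧ c ∧ d, b ∧ d, c ∧ d), g(a ∧ c, c ∧ d, g(c, d, d))), d, a), b, c)

Derivation:
Focus inside:  g(g(g(c ∧ (d ∧ d), a ∧ (c ∧ d), (c ∧ b) ∧ (c ∧ a)), g(a ∧ b ∧ (d ∧ a), g(a, d, c), (c ∧ c) ∧ a ∧ b), g(b ∧ c ∧ b, a ∧ (a ∧ (c ∧ a)), b ∧ a ∧ d ∧ d)) ∧ g((c ∧ b) ∧ d ∧ b, b, b) ∧ g(g(c ∧ d ∧ d, g(a, b, a), a ∧ d ∧ a ∧ b), g(d ∧ b ∧ c, d ∧ b, d ∧ c), g(a ∧ c, d ∧ c, g(c, d, d))) ∧ b, d, a) ∧ d ∧ b
Simplify inside:  g(g(g(c ∧ (d ∧ d), a ∧ (c ∧ d), (c ∧ b) ∧ (c ∧ a)), g(a ∧ b ∧ (d ∧ a), g(a, d, c), (c ∧ c) ∧ a ∧ b), g(b ∧ c ∧ b, a ∧ (a ∧ (c ∧ a)), b ∧ a ∧ d ∧ d)) ∧ g((c ∧ b) ∧ d ∧ b, b, b) ∧ g(g(c ∧ d ∧ d, g(a, b, a), a ∧ d ∧ a ∧ b), g(d ∧ b ∧ c, d ∧ b, d ∧ c), g(a ∧ c, d ∧ c, g(c, d, d))) ∧ b, d, a)  →  g(b ∧ g(b ∧ b ∧ c ∧ d, b, b) ∧ g(g(c ∧ d ∧ d, a ∧ c ∧ d, a ∧ b ∧ c ∧ c), g(a ∧ a ∧ b ∧ d, g(a, d, c), a ∧ b ∧ c ∧ c), g(b ∧ b ∧ c, a ∧ a ∧ a ∧ c, a ∧ b ∧ d ∧ d)) ∧ g(g(c ∧ d ∧ d, g(a, b, a), a ∧ a ∧ b ∧ d), g(b ∧ c ∧ d, b ∧ d, c ∧ d), g(a ∧ c, c ∧ d, g(c, d, d))), d, a)
Order the arguments:  b ∧ d ∧ g(b ∧ g(b ∧ b ∧ c ∧ d, b, b) ∧ g(g(c ∧ d ∧ d, a ∧ c ∧ d, a ∧ b ∧ c ∧ c), g(a ∧ a ∧ b ∧ d, g(a, d, c), a ∧ b ∧ c ∧ c), g(b ∧ b ∧ c, a ∧ a ∧ a ∧ c, a ∧ b ∧ d ∧ d)) ∧ g(g(c ∧ d ∧ d, g(a, b, a), a ∧ a ∧ b ∧ d), g(b ∧ c ∧ d, b ∧ d, c ∧ d), g(a ∧ c, c ∧ d, g(c, d, d))), d, a)
Reassemble:  g(b ∧ d ∧ g(b ∧ g(b ∧ b ∧ c ∧ d, b, b) ∧ g(g(c ∧ d ∧ d, a ∧ c ∧ d, a ∧ b ∧ c ∧ c), g(a ∧ a ∧ b ∧ d, g(a, d, c), a ∧ b ∧ c ∧ c), g(b ∧ b ∧ c, a ∧ a ∧ a ∧ c, a ∧ b ∧ d ∧ d)) ∧ g(g(c ∧ d ∧ d, g(a, b, a), a ∧ a ∧ b ∧ d), g(b ∧ c ∧ d, b ∧ d, c ∧ d), g(a ∧ c, c ∧ d, g(c, d, d))), d, a), b, c)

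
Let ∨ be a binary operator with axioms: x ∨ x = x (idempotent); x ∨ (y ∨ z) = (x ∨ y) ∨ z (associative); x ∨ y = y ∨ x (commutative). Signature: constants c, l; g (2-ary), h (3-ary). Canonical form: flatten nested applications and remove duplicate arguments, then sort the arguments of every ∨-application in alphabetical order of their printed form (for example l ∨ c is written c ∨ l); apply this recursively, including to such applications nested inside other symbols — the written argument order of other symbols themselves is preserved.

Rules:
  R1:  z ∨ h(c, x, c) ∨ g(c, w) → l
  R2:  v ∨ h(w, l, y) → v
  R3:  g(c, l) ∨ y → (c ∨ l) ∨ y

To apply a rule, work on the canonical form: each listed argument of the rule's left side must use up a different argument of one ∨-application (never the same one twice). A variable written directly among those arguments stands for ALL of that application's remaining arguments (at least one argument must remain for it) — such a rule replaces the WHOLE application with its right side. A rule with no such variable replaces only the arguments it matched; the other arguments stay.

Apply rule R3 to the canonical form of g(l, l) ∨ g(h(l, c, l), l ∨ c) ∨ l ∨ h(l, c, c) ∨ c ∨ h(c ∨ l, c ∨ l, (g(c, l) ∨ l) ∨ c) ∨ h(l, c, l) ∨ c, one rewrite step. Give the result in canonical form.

Answer: c ∨ g(h(l, c, l), c ∨ l) ∨ g(l, l) ∨ h(c ∨ l, c ∨ l, c ∨ l) ∨ h(l, c, c) ∨ h(l, c, l) ∨ l

Derivation:
Canonical form:  c ∨ g(h(l, c, l), c ∨ l) ∨ g(l, l) ∨ h(c ∨ l, c ∨ l, c ∨ g(c, l) ∨ l) ∨ h(l, c, c) ∨ h(l, c, l) ∨ l
R3 matches:  uses g(c, l);  y := c ∨ l
The extension variable absorbs all remaining arguments, so the whole application is rewritten.
Giving:  c ∨ g(h(l, c, l), c ∨ l) ∨ g(l, l) ∨ h(c ∨ l, c ∨ l, c ∨ l) ∨ h(l, c, c) ∨ h(l, c, l) ∨ l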